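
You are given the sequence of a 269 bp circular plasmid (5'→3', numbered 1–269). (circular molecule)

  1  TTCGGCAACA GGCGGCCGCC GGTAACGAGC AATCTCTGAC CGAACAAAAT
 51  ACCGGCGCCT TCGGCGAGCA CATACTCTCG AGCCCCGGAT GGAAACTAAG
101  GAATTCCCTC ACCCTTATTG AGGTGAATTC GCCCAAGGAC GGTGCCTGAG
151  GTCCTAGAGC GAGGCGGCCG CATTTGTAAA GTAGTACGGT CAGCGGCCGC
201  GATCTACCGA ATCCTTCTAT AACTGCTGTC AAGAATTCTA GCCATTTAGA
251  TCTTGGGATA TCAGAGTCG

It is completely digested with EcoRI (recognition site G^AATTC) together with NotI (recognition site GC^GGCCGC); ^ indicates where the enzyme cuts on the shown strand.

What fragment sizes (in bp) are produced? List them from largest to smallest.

88, 49, 40, 39, 29, 24 bp

EcoRI sites (GAATTC) start at positions 101, 125, 233.
EcoRI cuts after the first base of each site, so after positions 101, 125, 233.
NotI sites (GCGGCCGC) start at positions 12, 164, 193.
NotI cuts after base 2 of each site, so after positions 13, 165, 194.
Combined cut positions: 13, 101, 125, 165, 194, 233.
Circular molecule, 6 cuts → 6 fragments:
  14–101 → 88 bp
  102–125 → 24 bp
  126–165 → 40 bp
  166–194 → 29 bp
  195–233 → 39 bp
  234–269 then 1–13 → 36 + 13 = 49 bp
Sorted largest to smallest: 88, 49, 40, 39, 29, 24 bp.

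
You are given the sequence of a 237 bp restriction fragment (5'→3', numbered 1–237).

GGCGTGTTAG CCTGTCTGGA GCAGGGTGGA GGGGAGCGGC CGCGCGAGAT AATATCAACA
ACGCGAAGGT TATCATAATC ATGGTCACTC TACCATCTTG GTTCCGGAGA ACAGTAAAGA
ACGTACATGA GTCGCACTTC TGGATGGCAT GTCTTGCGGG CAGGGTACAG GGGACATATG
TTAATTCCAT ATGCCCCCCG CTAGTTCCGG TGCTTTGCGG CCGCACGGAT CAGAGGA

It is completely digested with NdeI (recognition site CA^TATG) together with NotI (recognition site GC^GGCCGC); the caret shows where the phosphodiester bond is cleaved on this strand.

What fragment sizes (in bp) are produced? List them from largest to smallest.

139, 37, 29, 19, 13 bp

NdeI sites (CATATG) start at positions 175, 188.
NdeI cuts after base 2 of each site, so after positions 176, 189.
NotI sites (GCGGCCGC) start at positions 36, 217.
NotI cuts after base 2 of each site, so after positions 37, 218.
Combined cut positions: 37, 176, 189, 218.
Linear molecule, 4 cuts → 5 fragments:
  1–37 → 37 bp
  38–176 → 139 bp
  177–189 → 13 bp
  190–218 → 29 bp
  219–237 → 19 bp
Sorted largest to smallest: 139, 37, 29, 19, 13 bp.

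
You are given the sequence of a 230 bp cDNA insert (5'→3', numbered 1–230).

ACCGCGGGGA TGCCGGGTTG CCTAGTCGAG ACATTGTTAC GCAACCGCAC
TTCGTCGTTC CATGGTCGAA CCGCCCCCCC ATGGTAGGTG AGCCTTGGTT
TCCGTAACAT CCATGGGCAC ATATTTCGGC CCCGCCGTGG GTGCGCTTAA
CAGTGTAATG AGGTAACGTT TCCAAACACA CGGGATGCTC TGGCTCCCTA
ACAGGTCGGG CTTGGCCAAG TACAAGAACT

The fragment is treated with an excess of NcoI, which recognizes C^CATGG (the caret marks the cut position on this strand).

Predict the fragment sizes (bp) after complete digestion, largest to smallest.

119, 60, 32, 19 bp

NcoI sites (CCATGG) start at positions 60, 79, 111.
NcoI cuts after the first base of each site, so after positions 60, 79, 111.
Linear molecule, 3 cuts → 4 fragments:
  1–60 → 60 bp
  61–79 → 19 bp
  80–111 → 32 bp
  112–230 → 119 bp
Sorted largest to smallest: 119, 60, 32, 19 bp.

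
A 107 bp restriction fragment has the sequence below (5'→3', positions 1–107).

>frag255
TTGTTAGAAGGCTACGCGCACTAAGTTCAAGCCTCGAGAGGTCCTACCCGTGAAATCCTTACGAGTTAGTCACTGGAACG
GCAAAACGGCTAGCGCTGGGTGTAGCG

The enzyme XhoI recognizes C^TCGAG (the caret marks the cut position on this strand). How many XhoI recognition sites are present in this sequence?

CTCGAG occurs starting at position 33.
XhoI cuts at 1 site.

1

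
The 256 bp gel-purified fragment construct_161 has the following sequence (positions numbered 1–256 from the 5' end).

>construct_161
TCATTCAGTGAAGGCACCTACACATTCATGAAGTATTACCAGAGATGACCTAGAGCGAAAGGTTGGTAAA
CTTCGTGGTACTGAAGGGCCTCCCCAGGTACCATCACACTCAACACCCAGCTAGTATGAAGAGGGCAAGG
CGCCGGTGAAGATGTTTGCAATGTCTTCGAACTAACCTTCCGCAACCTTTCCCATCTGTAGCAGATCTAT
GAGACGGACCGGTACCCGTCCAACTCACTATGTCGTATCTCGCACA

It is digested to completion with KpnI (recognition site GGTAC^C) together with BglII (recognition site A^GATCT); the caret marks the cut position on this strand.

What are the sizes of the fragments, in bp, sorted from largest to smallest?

KpnI sites (GGTACC) start at positions 97, 221.
KpnI cuts after base 5 of each site (before the last base), so after positions 101, 225.
The BglII site (AGATCT) starts at position 203.
BglII cuts after the first base of each site, so after position 203.
Combined cut positions: 101, 203, 225.
Linear molecule, 3 cuts → 4 fragments:
  1–101 → 101 bp
  102–203 → 102 bp
  204–225 → 22 bp
  226–256 → 31 bp
Sorted largest to smallest: 102, 101, 31, 22 bp.

102, 101, 31, 22 bp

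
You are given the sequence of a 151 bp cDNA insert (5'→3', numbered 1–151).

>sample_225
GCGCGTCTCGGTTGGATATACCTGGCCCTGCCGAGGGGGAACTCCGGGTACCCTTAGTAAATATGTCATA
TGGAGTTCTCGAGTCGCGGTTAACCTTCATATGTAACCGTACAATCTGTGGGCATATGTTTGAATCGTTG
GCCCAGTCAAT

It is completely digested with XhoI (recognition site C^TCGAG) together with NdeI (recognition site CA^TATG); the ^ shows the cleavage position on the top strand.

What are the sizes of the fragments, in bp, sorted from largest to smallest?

68, 27, 25, 21, 10 bp

The XhoI site (CTCGAG) starts at position 78.
XhoI cuts after the first base of each site, so after position 78.
NdeI sites (CATATG) start at positions 67, 98, 123.
NdeI cuts after base 2 of each site, so after positions 68, 99, 124.
Combined cut positions: 68, 78, 99, 124.
Linear molecule, 4 cuts → 5 fragments:
  1–68 → 68 bp
  69–78 → 10 bp
  79–99 → 21 bp
  100–124 → 25 bp
  125–151 → 27 bp
Sorted largest to smallest: 68, 27, 25, 21, 10 bp.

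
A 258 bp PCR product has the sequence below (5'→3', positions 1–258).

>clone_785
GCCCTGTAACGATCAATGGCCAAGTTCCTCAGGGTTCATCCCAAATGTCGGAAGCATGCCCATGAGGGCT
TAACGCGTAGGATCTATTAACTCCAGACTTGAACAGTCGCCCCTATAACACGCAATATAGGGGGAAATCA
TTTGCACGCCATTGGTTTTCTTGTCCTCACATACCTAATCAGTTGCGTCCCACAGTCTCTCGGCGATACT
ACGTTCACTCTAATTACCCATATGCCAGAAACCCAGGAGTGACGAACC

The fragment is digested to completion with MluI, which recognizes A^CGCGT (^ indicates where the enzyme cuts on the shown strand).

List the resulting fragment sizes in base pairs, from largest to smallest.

The MluI site (ACGCGT) starts at position 73.
MluI cuts after the first base of each site, so after position 73.
Linear molecule, 1 cut → 2 fragments:
  1–73 → 73 bp
  74–258 → 185 bp
Sorted largest to smallest: 185, 73 bp.

185, 73 bp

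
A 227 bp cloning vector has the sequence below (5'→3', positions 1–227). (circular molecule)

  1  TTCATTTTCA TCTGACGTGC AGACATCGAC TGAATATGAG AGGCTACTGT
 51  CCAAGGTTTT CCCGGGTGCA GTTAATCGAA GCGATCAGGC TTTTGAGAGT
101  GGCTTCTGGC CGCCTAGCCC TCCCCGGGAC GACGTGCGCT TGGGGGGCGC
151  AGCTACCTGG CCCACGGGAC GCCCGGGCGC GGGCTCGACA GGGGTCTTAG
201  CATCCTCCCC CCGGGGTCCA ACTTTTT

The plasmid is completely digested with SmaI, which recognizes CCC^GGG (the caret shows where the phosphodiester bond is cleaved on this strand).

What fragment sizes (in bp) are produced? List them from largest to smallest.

SmaI sites (CCCGGG) start at positions 61, 123, 172, 210.
SmaI cuts after base 3 of each site, so after positions 63, 125, 174, 212.
Circular molecule, 4 cuts → 4 fragments:
  64–125 → 62 bp
  126–174 → 49 bp
  175–212 → 38 bp
  213–227 then 1–63 → 15 + 63 = 78 bp
Sorted largest to smallest: 78, 62, 49, 38 bp.

78, 62, 49, 38 bp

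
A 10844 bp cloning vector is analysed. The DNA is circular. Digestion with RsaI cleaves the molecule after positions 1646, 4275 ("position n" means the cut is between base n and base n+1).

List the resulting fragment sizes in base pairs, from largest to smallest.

8215, 2629 bp

Circular molecule, 2 cuts → 2 fragments:
  4275 − 1646 = 2629 bp
  wrap: 10844 − 4275 + 1646 = 8215 bp
Sorted largest to smallest: 8215, 2629 bp.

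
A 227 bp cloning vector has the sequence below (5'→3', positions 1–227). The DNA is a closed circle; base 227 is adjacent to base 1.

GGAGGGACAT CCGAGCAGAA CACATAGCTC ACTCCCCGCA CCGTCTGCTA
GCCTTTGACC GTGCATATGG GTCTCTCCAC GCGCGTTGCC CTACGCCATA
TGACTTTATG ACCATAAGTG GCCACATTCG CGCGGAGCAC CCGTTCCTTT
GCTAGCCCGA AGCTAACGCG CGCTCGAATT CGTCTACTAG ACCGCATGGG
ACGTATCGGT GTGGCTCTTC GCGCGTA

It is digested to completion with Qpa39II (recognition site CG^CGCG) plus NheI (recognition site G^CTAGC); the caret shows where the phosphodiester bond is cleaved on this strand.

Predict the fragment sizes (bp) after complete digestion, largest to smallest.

53, 53, 49, 34, 21, 17 bp

Qpa39II sites (CGCGCG) start at positions 80, 129, 167, 220.
Qpa39II cuts after base 2 of each site, so after positions 81, 130, 168, 221.
NheI sites (GCTAGC) start at positions 47, 151.
NheI cuts after the first base of each site, so after positions 47, 151.
Combined cut positions: 47, 81, 130, 151, 168, 221.
Circular molecule, 6 cuts → 6 fragments:
  48–81 → 34 bp
  82–130 → 49 bp
  131–151 → 21 bp
  152–168 → 17 bp
  169–221 → 53 bp
  222–227 then 1–47 → 6 + 47 = 53 bp
Sorted largest to smallest: 53, 53, 49, 34, 21, 17 bp.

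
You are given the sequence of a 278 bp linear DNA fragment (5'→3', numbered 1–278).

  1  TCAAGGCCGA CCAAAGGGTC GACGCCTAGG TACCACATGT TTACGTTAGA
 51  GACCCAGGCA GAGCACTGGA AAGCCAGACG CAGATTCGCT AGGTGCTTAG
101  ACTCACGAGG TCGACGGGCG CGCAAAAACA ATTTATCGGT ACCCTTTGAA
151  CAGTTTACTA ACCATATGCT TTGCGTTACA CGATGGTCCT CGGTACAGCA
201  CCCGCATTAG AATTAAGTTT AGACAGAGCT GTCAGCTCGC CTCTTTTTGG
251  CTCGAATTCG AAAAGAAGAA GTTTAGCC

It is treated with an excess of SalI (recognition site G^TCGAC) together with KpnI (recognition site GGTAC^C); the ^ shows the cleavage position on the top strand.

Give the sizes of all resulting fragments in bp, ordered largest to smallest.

136, 77, 32, 18, 15 bp

SalI sites (GTCGAC) start at positions 18, 110.
SalI cuts after the first base of each site, so after positions 18, 110.
KpnI sites (GGTACC) start at positions 29, 138.
KpnI cuts after base 5 of each site (before the last base), so after positions 33, 142.
Combined cut positions: 18, 33, 110, 142.
Linear molecule, 4 cuts → 5 fragments:
  1–18 → 18 bp
  19–33 → 15 bp
  34–110 → 77 bp
  111–142 → 32 bp
  143–278 → 136 bp
Sorted largest to smallest: 136, 77, 32, 18, 15 bp.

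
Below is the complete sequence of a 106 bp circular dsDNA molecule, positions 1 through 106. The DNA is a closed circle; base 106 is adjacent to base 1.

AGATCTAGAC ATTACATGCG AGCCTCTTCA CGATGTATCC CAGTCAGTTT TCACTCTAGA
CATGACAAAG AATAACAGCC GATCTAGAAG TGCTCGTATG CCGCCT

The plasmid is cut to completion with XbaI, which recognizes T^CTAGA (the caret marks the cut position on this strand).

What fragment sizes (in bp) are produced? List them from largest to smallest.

XbaI sites (TCTAGA) start at positions 4, 55, 83.
XbaI cuts after the first base of each site, so after positions 4, 55, 83.
Circular molecule, 3 cuts → 3 fragments:
  5–55 → 51 bp
  56–83 → 28 bp
  84–106 then 1–4 → 23 + 4 = 27 bp
Sorted largest to smallest: 51, 28, 27 bp.

51, 28, 27 bp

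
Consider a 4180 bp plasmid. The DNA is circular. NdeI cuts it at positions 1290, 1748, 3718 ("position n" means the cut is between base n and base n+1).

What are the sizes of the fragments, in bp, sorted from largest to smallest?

1970, 1752, 458 bp

Circular molecule, 3 cuts → 3 fragments:
  1748 − 1290 = 458 bp
  3718 − 1748 = 1970 bp
  wrap: 4180 − 3718 + 1290 = 1752 bp
Sorted largest to smallest: 1970, 1752, 458 bp.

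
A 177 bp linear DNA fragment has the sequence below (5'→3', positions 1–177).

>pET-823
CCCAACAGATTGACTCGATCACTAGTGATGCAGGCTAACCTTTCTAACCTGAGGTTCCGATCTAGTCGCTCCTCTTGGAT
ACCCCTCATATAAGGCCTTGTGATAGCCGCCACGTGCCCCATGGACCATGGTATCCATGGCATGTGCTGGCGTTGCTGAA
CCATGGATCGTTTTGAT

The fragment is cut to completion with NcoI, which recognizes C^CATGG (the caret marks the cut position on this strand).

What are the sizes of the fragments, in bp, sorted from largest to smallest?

119, 26, 16, 9, 7 bp

NcoI sites (CCATGG) start at positions 119, 126, 135, 161.
NcoI cuts after the first base of each site, so after positions 119, 126, 135, 161.
Linear molecule, 4 cuts → 5 fragments:
  1–119 → 119 bp
  120–126 → 7 bp
  127–135 → 9 bp
  136–161 → 26 bp
  162–177 → 16 bp
Sorted largest to smallest: 119, 26, 16, 9, 7 bp.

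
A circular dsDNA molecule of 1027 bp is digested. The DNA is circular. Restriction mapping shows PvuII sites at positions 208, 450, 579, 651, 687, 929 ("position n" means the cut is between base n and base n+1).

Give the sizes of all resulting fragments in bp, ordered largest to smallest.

Circular molecule, 6 cuts → 6 fragments:
  450 − 208 = 242 bp
  579 − 450 = 129 bp
  651 − 579 = 72 bp
  687 − 651 = 36 bp
  929 − 687 = 242 bp
  wrap: 1027 − 929 + 208 = 306 bp
Sorted largest to smallest: 306, 242, 242, 129, 72, 36 bp.

306, 242, 242, 129, 72, 36 bp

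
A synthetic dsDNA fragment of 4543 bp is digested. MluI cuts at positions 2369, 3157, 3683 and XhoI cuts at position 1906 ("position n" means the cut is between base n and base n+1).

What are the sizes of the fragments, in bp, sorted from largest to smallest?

1906, 860, 788, 526, 463 bp

Combined cut positions (sorted): 1906, 2369, 3157, 3683.
Linear molecule, 4 cuts → 5 fragments:
  1906 − 0 = 1906 bp
  2369 − 1906 = 463 bp
  3157 − 2369 = 788 bp
  3683 − 3157 = 526 bp
  4543 − 3683 = 860 bp
Sorted largest to smallest: 1906, 860, 788, 526, 463 bp.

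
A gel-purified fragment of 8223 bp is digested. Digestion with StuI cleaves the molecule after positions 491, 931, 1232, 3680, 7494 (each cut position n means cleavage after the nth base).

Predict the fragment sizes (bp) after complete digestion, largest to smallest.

Linear molecule, 5 cuts → 6 fragments:
  491 − 0 = 491 bp
  931 − 491 = 440 bp
  1232 − 931 = 301 bp
  3680 − 1232 = 2448 bp
  7494 − 3680 = 3814 bp
  8223 − 7494 = 729 bp
Sorted largest to smallest: 3814, 2448, 729, 491, 440, 301 bp.

3814, 2448, 729, 491, 440, 301 bp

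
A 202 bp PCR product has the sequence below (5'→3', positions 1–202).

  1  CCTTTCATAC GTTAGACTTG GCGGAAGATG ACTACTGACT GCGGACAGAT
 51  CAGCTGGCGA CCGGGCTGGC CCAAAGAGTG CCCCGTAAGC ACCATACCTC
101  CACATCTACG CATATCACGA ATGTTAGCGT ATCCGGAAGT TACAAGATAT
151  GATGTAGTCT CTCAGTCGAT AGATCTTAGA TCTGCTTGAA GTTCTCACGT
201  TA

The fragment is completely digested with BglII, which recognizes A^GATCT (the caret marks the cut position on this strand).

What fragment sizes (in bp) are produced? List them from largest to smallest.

BglII sites (AGATCT) start at positions 171, 178.
BglII cuts after the first base of each site, so after positions 171, 178.
Linear molecule, 2 cuts → 3 fragments:
  1–171 → 171 bp
  172–178 → 7 bp
  179–202 → 24 bp
Sorted largest to smallest: 171, 24, 7 bp.

171, 24, 7 bp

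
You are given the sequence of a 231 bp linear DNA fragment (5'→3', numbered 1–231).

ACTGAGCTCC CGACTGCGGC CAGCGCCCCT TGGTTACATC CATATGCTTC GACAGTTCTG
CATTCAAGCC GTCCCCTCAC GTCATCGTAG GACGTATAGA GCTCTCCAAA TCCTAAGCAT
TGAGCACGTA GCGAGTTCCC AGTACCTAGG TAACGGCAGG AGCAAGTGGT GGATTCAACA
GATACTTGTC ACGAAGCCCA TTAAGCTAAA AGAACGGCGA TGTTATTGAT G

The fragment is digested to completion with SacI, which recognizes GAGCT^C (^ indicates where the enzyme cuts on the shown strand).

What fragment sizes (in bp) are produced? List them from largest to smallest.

128, 95, 8 bp

SacI sites (GAGCTC) start at positions 4, 99.
SacI cuts after base 5 of each site (before the last base), so after positions 8, 103.
Linear molecule, 2 cuts → 3 fragments:
  1–8 → 8 bp
  9–103 → 95 bp
  104–231 → 128 bp
Sorted largest to smallest: 128, 95, 8 bp.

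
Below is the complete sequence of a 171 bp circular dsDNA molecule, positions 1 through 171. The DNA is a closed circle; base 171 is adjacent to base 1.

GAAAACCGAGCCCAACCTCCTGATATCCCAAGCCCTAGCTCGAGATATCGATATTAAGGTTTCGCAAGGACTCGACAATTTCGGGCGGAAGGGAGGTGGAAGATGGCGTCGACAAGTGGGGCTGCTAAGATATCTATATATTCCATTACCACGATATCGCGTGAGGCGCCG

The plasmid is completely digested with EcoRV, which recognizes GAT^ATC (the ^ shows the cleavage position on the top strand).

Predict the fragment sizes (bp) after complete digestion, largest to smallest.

85, 40, 24, 22 bp

EcoRV sites (GATATC) start at positions 22, 44, 129, 153.
EcoRV cuts after base 3 of each site, so after positions 24, 46, 131, 155.
Circular molecule, 4 cuts → 4 fragments:
  25–46 → 22 bp
  47–131 → 85 bp
  132–155 → 24 bp
  156–171 then 1–24 → 16 + 24 = 40 bp
Sorted largest to smallest: 85, 40, 24, 22 bp.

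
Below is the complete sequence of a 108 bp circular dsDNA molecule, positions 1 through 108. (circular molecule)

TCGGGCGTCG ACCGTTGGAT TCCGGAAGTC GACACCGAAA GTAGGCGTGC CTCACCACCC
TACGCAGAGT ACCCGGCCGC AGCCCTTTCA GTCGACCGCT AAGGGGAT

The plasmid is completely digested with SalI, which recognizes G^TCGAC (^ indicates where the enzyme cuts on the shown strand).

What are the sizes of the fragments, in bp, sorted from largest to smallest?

63, 24, 21 bp

SalI sites (GTCGAC) start at positions 7, 28, 91.
SalI cuts after the first base of each site, so after positions 7, 28, 91.
Circular molecule, 3 cuts → 3 fragments:
  8–28 → 21 bp
  29–91 → 63 bp
  92–108 then 1–7 → 17 + 7 = 24 bp
Sorted largest to smallest: 63, 24, 21 bp.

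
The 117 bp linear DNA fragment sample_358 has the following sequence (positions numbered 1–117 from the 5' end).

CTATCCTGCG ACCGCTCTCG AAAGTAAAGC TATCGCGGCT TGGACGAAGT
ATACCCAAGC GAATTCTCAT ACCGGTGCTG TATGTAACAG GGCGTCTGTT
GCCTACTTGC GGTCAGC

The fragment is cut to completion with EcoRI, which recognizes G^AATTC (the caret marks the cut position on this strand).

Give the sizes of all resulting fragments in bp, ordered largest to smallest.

61, 56 bp

The EcoRI site (GAATTC) starts at position 61.
EcoRI cuts after the first base of each site, so after position 61.
Linear molecule, 1 cut → 2 fragments:
  1–61 → 61 bp
  62–117 → 56 bp
Sorted largest to smallest: 61, 56 bp.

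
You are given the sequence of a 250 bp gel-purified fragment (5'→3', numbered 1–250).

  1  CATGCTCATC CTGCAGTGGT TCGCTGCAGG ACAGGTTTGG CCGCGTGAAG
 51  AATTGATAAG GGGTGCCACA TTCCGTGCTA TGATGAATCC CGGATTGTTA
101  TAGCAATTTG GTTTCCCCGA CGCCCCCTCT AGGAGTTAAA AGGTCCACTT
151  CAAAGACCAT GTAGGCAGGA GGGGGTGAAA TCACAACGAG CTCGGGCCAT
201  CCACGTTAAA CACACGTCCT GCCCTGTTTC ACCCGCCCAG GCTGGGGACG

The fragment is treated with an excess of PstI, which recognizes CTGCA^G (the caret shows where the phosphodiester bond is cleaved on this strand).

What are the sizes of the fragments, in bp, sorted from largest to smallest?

PstI sites (CTGCAG) start at positions 11, 24.
PstI cuts after base 5 of each site (before the last base), so after positions 15, 28.
Linear molecule, 2 cuts → 3 fragments:
  1–15 → 15 bp
  16–28 → 13 bp
  29–250 → 222 bp
Sorted largest to smallest: 222, 15, 13 bp.

222, 15, 13 bp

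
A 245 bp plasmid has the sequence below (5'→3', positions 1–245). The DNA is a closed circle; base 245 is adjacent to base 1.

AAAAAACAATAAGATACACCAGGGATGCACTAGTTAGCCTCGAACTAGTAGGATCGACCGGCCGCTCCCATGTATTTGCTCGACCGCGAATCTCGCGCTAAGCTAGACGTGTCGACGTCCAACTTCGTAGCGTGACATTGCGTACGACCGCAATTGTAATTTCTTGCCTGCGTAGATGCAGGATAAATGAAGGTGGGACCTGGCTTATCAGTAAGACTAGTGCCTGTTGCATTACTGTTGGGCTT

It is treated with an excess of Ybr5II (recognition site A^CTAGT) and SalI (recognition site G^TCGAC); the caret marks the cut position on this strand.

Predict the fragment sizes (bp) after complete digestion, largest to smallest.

105, 67, 58, 15 bp

Ybr5II sites (ACTAGT) start at positions 29, 44, 216.
Ybr5II cuts after the first base of each site, so after positions 29, 44, 216.
The SalI site (GTCGAC) starts at position 111.
SalI cuts after the first base of each site, so after position 111.
Combined cut positions: 29, 44, 111, 216.
Circular molecule, 4 cuts → 4 fragments:
  30–44 → 15 bp
  45–111 → 67 bp
  112–216 → 105 bp
  217–245 then 1–29 → 29 + 29 = 58 bp
Sorted largest to smallest: 105, 67, 58, 15 bp.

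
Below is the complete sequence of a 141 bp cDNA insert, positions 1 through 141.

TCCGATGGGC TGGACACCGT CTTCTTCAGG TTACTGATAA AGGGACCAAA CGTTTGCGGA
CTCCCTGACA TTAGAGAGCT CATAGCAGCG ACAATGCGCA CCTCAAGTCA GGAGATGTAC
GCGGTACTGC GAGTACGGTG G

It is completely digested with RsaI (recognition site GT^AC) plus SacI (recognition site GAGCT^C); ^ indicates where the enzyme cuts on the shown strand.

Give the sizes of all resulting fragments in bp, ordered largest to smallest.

80, 38, 9, 7, 7 bp

RsaI sites (GTAC) start at positions 117, 124, 133.
RsaI cuts after base 2 of each site, so after positions 118, 125, 134.
The SacI site (GAGCTC) starts at position 76.
SacI cuts after base 5 of each site (before the last base), so after position 80.
Combined cut positions: 80, 118, 125, 134.
Linear molecule, 4 cuts → 5 fragments:
  1–80 → 80 bp
  81–118 → 38 bp
  119–125 → 7 bp
  126–134 → 9 bp
  135–141 → 7 bp
Sorted largest to smallest: 80, 38, 9, 7, 7 bp.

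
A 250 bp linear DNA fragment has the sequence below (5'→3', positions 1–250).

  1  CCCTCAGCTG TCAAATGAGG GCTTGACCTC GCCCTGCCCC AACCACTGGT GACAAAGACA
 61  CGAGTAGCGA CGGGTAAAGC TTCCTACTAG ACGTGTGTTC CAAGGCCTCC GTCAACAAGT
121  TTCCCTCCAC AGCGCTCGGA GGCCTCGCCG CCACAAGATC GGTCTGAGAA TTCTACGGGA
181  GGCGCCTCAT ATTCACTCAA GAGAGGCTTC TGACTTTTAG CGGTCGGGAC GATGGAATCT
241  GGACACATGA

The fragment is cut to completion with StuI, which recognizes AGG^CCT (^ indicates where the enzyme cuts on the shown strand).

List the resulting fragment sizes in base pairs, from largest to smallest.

StuI sites (AGGCCT) start at positions 103, 140.
StuI cuts after base 3 of each site, so after positions 105, 142.
Linear molecule, 2 cuts → 3 fragments:
  1–105 → 105 bp
  106–142 → 37 bp
  143–250 → 108 bp
Sorted largest to smallest: 108, 105, 37 bp.

108, 105, 37 bp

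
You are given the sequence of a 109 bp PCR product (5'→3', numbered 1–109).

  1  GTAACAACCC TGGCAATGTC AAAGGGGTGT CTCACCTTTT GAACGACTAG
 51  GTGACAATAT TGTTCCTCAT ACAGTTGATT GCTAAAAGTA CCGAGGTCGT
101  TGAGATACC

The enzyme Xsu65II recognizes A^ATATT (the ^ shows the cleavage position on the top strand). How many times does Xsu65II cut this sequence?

AATATT occurs starting at position 56.
Xsu65II cuts at 1 site.

1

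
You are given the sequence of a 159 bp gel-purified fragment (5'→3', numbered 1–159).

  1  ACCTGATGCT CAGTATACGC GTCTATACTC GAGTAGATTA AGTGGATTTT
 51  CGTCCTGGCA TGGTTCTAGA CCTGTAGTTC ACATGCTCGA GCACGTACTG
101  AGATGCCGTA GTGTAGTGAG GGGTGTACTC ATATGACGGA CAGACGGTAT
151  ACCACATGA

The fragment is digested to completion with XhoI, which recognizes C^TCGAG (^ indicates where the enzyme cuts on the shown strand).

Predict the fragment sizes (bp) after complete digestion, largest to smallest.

XhoI sites (CTCGAG) start at positions 28, 86.
XhoI cuts after the first base of each site, so after positions 28, 86.
Linear molecule, 2 cuts → 3 fragments:
  1–28 → 28 bp
  29–86 → 58 bp
  87–159 → 73 bp
Sorted largest to smallest: 73, 58, 28 bp.

73, 58, 28 bp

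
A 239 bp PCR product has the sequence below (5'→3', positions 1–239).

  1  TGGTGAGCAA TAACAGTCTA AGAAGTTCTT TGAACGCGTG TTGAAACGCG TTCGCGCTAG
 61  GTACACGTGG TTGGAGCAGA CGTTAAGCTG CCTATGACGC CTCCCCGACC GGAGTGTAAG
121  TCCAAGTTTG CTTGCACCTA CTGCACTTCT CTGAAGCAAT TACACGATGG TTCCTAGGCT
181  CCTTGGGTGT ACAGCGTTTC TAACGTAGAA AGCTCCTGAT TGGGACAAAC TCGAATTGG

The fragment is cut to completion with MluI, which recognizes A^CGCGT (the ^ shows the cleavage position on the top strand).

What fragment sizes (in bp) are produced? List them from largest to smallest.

193, 34, 12 bp

MluI sites (ACGCGT) start at positions 34, 46.
MluI cuts after the first base of each site, so after positions 34, 46.
Linear molecule, 2 cuts → 3 fragments:
  1–34 → 34 bp
  35–46 → 12 bp
  47–239 → 193 bp
Sorted largest to smallest: 193, 34, 12 bp.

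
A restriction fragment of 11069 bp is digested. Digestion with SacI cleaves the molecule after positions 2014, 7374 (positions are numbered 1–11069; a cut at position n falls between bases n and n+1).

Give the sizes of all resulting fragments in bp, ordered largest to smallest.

5360, 3695, 2014 bp

Linear molecule, 2 cuts → 3 fragments:
  2014 − 0 = 2014 bp
  7374 − 2014 = 5360 bp
  11069 − 7374 = 3695 bp
Sorted largest to smallest: 5360, 3695, 2014 bp.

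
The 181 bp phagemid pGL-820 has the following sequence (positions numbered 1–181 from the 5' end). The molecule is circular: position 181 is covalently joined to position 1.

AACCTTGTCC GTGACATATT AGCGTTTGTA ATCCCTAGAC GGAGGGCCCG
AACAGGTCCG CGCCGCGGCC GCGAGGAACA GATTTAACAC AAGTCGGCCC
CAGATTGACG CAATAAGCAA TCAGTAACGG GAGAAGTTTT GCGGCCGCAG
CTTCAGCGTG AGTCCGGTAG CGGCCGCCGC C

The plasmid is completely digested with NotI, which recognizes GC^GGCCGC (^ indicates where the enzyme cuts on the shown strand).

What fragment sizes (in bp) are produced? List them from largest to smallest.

76, 76, 29 bp

NotI sites (GCGGCCGC) start at positions 65, 141, 170.
NotI cuts after base 2 of each site, so after positions 66, 142, 171.
Circular molecule, 3 cuts → 3 fragments:
  67–142 → 76 bp
  143–171 → 29 bp
  172–181 then 1–66 → 10 + 66 = 76 bp
Sorted largest to smallest: 76, 76, 29 bp.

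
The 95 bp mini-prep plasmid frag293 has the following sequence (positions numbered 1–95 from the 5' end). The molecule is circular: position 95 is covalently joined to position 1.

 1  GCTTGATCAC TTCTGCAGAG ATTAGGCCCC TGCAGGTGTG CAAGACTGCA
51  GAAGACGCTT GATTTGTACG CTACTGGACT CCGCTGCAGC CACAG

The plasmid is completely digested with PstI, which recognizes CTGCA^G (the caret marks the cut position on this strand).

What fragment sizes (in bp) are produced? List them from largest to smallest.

PstI sites (CTGCAG) start at positions 13, 30, 46, 84.
PstI cuts after base 5 of each site (before the last base), so after positions 17, 34, 50, 88.
Circular molecule, 4 cuts → 4 fragments:
  18–34 → 17 bp
  35–50 → 16 bp
  51–88 → 38 bp
  89–95 then 1–17 → 7 + 17 = 24 bp
Sorted largest to smallest: 38, 24, 17, 16 bp.

38, 24, 17, 16 bp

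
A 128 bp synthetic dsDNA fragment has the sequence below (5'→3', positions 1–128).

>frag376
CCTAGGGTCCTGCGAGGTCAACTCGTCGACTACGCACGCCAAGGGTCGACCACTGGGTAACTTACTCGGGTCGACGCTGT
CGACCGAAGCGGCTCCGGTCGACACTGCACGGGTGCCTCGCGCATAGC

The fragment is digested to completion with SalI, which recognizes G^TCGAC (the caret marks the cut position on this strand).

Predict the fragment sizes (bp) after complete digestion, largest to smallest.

30, 25, 25, 20, 19, 9 bp

SalI sites (GTCGAC) start at positions 25, 45, 70, 79, 98.
SalI cuts after the first base of each site, so after positions 25, 45, 70, 79, 98.
Linear molecule, 5 cuts → 6 fragments:
  1–25 → 25 bp
  26–45 → 20 bp
  46–70 → 25 bp
  71–79 → 9 bp
  80–98 → 19 bp
  99–128 → 30 bp
Sorted largest to smallest: 30, 25, 25, 20, 19, 9 bp.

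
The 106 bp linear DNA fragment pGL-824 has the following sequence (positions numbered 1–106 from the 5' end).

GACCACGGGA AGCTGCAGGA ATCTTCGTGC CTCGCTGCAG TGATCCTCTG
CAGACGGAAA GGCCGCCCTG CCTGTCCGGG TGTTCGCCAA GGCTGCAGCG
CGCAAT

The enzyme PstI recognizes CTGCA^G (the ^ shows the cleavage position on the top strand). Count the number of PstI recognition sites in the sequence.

4

CTGCAG occurs starting at positions 13, 35, 48, 93.
PstI cuts at 4 sites.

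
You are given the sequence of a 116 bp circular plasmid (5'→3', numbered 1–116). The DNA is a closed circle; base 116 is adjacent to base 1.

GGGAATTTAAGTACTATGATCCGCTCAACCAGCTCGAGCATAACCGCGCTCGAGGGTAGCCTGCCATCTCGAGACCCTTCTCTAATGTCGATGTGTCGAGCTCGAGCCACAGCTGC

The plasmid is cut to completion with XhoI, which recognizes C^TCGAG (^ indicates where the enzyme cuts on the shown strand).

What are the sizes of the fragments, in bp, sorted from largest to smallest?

XhoI sites (CTCGAG) start at positions 33, 49, 68, 101.
XhoI cuts after the first base of each site, so after positions 33, 49, 68, 101.
Circular molecule, 4 cuts → 4 fragments:
  34–49 → 16 bp
  50–68 → 19 bp
  69–101 → 33 bp
  102–116 then 1–33 → 15 + 33 = 48 bp
Sorted largest to smallest: 48, 33, 19, 16 bp.

48, 33, 19, 16 bp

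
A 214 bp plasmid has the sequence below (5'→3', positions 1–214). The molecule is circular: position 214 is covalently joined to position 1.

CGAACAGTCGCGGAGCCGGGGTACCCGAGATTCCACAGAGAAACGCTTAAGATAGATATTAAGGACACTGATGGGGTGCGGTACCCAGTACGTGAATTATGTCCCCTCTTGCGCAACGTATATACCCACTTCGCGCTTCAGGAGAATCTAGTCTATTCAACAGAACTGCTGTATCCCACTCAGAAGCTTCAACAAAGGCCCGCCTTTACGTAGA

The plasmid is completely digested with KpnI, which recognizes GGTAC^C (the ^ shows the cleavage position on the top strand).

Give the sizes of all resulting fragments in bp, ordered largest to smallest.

KpnI sites (GGTACC) start at positions 20, 80.
KpnI cuts after base 5 of each site (before the last base), so after positions 24, 84.
Circular molecule, 2 cuts → 2 fragments:
  25–84 → 60 bp
  85–214 then 1–24 → 130 + 24 = 154 bp
Sorted largest to smallest: 154, 60 bp.

154, 60 bp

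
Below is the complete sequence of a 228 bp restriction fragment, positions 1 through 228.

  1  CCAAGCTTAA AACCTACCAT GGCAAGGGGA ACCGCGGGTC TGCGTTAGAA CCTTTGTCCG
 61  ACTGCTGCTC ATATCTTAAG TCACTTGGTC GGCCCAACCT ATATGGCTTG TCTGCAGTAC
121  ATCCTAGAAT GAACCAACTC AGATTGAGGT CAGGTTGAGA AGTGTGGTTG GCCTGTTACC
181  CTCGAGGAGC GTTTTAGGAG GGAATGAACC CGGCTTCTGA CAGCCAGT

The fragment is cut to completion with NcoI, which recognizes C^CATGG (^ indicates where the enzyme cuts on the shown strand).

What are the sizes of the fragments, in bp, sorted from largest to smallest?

The NcoI site (CCATGG) starts at position 17.
NcoI cuts after the first base of each site, so after position 17.
Linear molecule, 1 cut → 2 fragments:
  1–17 → 17 bp
  18–228 → 211 bp
Sorted largest to smallest: 211, 17 bp.

211, 17 bp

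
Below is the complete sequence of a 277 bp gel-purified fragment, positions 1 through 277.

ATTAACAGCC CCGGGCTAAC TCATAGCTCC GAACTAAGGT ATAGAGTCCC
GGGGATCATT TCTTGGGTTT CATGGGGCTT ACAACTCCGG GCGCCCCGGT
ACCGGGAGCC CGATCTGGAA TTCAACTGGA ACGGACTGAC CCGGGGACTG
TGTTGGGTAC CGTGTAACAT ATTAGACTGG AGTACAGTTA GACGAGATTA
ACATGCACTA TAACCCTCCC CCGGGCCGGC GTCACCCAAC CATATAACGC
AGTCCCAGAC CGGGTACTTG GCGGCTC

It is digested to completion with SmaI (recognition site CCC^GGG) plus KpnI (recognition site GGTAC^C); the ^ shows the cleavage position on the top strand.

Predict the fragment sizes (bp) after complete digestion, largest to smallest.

SmaI sites (CCCGGG) start at positions 10, 48, 140, 220.
SmaI cuts after base 3 of each site, so after positions 12, 50, 142, 222.
KpnI sites (GGTACC) start at positions 98, 156.
KpnI cuts after base 5 of each site (before the last base), so after positions 102, 160.
Combined cut positions: 12, 50, 102, 142, 160, 222.
Linear molecule, 6 cuts → 7 fragments:
  1–12 → 12 bp
  13–50 → 38 bp
  51–102 → 52 bp
  103–142 → 40 bp
  143–160 → 18 bp
  161–222 → 62 bp
  223–277 → 55 bp
Sorted largest to smallest: 62, 55, 52, 40, 38, 18, 12 bp.

62, 55, 52, 40, 38, 18, 12 bp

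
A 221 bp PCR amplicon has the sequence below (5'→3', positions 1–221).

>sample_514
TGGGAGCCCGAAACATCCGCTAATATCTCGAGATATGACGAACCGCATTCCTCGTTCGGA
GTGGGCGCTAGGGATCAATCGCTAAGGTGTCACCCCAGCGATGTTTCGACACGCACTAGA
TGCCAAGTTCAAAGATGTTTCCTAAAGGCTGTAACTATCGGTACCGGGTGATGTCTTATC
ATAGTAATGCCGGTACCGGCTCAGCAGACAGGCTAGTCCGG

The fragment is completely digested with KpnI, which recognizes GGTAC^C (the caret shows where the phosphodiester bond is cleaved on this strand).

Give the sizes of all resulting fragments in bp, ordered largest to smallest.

164, 32, 25 bp

KpnI sites (GGTACC) start at positions 160, 192.
KpnI cuts after base 5 of each site (before the last base), so after positions 164, 196.
Linear molecule, 2 cuts → 3 fragments:
  1–164 → 164 bp
  165–196 → 32 bp
  197–221 → 25 bp
Sorted largest to smallest: 164, 32, 25 bp.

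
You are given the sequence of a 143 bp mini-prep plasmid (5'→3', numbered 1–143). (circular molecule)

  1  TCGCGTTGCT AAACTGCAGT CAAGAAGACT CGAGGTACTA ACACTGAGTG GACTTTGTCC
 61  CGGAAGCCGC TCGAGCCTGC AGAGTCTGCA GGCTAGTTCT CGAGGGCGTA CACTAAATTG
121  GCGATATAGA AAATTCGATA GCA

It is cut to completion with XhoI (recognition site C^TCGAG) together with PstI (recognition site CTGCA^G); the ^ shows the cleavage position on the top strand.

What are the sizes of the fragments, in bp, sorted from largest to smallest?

XhoI sites (CTCGAG) start at positions 29, 70, 99.
XhoI cuts after the first base of each site, so after positions 29, 70, 99.
PstI sites (CTGCAG) start at positions 14, 77, 86.
PstI cuts after base 5 of each site (before the last base), so after positions 18, 81, 90.
Combined cut positions: 18, 29, 70, 81, 90, 99.
Circular molecule, 6 cuts → 6 fragments:
  19–29 → 11 bp
  30–70 → 41 bp
  71–81 → 11 bp
  82–90 → 9 bp
  91–99 → 9 bp
  100–143 then 1–18 → 44 + 18 = 62 bp
Sorted largest to smallest: 62, 41, 11, 11, 9, 9 bp.

62, 41, 11, 11, 9, 9 bp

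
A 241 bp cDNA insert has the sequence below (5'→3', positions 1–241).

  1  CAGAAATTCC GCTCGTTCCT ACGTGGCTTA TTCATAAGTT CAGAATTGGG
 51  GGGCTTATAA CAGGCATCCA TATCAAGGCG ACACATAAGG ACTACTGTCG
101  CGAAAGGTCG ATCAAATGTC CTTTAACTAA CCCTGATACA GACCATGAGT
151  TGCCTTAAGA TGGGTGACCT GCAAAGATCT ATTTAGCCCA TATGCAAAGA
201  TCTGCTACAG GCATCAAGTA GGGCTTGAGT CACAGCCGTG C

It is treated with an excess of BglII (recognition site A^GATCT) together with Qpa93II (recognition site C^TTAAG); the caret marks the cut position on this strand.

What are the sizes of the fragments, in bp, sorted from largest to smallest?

BglII sites (AGATCT) start at positions 175, 198.
BglII cuts after the first base of each site, so after positions 175, 198.
The Qpa93II site (CTTAAG) starts at position 154.
Qpa93II cuts after the first base of each site, so after position 154.
Combined cut positions: 154, 175, 198.
Linear molecule, 3 cuts → 4 fragments:
  1–154 → 154 bp
  155–175 → 21 bp
  176–198 → 23 bp
  199–241 → 43 bp
Sorted largest to smallest: 154, 43, 23, 21 bp.

154, 43, 23, 21 bp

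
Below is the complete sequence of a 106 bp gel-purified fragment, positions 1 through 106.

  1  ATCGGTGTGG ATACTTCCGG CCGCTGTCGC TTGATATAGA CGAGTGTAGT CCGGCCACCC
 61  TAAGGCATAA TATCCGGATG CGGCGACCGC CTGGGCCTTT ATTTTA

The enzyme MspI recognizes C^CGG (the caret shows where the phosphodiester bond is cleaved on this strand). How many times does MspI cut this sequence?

3

CCGG occurs starting at positions 17, 51, 74.
MspI cuts at 3 sites.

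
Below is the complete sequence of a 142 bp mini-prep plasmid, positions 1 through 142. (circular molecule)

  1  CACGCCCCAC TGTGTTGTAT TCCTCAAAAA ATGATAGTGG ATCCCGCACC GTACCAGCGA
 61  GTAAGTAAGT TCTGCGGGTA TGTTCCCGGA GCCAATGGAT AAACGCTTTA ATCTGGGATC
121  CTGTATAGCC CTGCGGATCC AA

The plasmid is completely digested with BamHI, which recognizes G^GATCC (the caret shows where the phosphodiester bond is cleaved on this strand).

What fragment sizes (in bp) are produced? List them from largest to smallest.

BamHI sites (GGATCC) start at positions 39, 116, 135.
BamHI cuts after the first base of each site, so after positions 39, 116, 135.
Circular molecule, 3 cuts → 3 fragments:
  40–116 → 77 bp
  117–135 → 19 bp
  136–142 then 1–39 → 7 + 39 = 46 bp
Sorted largest to smallest: 77, 46, 19 bp.

77, 46, 19 bp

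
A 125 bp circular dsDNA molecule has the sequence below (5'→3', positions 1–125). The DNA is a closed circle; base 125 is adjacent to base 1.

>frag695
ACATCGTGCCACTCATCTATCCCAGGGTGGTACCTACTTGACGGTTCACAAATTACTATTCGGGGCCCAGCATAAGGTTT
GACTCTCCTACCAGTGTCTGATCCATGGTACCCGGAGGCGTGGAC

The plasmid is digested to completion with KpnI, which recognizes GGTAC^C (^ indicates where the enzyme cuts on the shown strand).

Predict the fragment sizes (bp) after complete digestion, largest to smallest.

KpnI sites (GGTACC) start at positions 29, 107.
KpnI cuts after base 5 of each site (before the last base), so after positions 33, 111.
Circular molecule, 2 cuts → 2 fragments:
  34–111 → 78 bp
  112–125 then 1–33 → 14 + 33 = 47 bp
Sorted largest to smallest: 78, 47 bp.

78, 47 bp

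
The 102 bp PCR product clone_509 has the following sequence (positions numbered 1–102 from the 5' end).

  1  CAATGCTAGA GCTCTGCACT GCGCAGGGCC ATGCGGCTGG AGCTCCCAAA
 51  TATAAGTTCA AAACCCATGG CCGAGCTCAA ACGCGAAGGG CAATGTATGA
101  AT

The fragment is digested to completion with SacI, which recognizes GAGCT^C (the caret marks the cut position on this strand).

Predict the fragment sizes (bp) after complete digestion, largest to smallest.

SacI sites (GAGCTC) start at positions 9, 40, 73.
SacI cuts after base 5 of each site (before the last base), so after positions 13, 44, 77.
Linear molecule, 3 cuts → 4 fragments:
  1–13 → 13 bp
  14–44 → 31 bp
  45–77 → 33 bp
  78–102 → 25 bp
Sorted largest to smallest: 33, 31, 25, 13 bp.

33, 31, 25, 13 bp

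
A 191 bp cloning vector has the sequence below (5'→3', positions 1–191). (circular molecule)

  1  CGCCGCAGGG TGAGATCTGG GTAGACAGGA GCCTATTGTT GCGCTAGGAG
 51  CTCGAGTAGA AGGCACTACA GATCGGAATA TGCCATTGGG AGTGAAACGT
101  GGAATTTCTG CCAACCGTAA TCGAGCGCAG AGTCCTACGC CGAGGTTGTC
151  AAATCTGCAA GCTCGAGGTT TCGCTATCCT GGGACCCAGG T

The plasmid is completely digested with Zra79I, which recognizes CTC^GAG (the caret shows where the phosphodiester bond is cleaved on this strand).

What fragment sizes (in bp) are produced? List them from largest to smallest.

Zra79I sites (CTCGAG) start at positions 51, 162.
Zra79I cuts after base 3 of each site, so after positions 53, 164.
Circular molecule, 2 cuts → 2 fragments:
  54–164 → 111 bp
  165–191 then 1–53 → 27 + 53 = 80 bp
Sorted largest to smallest: 111, 80 bp.

111, 80 bp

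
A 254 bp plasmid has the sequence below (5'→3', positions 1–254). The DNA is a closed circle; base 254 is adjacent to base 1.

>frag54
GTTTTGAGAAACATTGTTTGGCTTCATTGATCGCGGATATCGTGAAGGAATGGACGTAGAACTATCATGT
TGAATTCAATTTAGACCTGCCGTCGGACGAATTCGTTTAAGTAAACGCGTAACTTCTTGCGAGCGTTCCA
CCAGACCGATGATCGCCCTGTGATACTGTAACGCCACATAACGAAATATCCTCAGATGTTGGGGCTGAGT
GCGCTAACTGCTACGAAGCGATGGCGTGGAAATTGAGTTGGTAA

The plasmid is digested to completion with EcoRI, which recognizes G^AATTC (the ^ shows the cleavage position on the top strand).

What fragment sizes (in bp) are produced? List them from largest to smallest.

EcoRI sites (GAATTC) start at positions 72, 99.
EcoRI cuts after the first base of each site, so after positions 72, 99.
Circular molecule, 2 cuts → 2 fragments:
  73–99 → 27 bp
  100–254 then 1–72 → 155 + 72 = 227 bp
Sorted largest to smallest: 227, 27 bp.

227, 27 bp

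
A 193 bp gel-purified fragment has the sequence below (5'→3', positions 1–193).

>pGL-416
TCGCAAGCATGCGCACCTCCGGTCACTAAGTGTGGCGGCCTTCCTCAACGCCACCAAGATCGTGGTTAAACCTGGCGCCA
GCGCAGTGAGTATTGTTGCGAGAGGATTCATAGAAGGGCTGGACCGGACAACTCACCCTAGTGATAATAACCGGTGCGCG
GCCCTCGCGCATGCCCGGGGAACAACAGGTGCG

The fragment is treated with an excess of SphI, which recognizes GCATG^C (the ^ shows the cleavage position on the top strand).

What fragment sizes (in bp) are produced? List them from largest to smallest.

SphI sites (GCATGC) start at positions 7, 169.
SphI cuts after base 5 of each site (before the last base), so after positions 11, 173.
Linear molecule, 2 cuts → 3 fragments:
  1–11 → 11 bp
  12–173 → 162 bp
  174–193 → 20 bp
Sorted largest to smallest: 162, 20, 11 bp.

162, 20, 11 bp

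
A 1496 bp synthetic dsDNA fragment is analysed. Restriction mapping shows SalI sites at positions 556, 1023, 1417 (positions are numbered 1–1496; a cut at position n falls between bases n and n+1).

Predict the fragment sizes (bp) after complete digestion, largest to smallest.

Linear molecule, 3 cuts → 4 fragments:
  556 − 0 = 556 bp
  1023 − 556 = 467 bp
  1417 − 1023 = 394 bp
  1496 − 1417 = 79 bp
Sorted largest to smallest: 556, 467, 394, 79 bp.

556, 467, 394, 79 bp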